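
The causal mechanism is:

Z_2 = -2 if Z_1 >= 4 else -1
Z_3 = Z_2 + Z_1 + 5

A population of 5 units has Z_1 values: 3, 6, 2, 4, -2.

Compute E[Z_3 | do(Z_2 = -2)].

Every unit gets Z_2=-2 under the intervention. Z_3 values become 6, 9, 5, 7, 1; E[Z_3|do(Z_2=-2)] = 5.6.

5.6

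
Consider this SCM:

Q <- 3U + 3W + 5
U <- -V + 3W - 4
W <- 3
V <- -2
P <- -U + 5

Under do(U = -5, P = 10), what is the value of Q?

-1

Setting U = -5, P = 10 by intervention discards those variables' equations.
Q = 3U + 3W + 5  [with U=-5, W=3]  = -1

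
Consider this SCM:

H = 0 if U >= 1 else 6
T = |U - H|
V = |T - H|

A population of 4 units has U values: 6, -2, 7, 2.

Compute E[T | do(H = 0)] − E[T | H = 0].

The intervention sets H=0 in all 4 units regardless of U. Recomputing T per unit gives 6, 2, 7, 2; average 4.25.
Observing H=0 restricts to units where H's equation naturally yields 0: U ∈ {6, 7, 2}. In that subpopulation T = 6, 7, 2, mean 5.
Difference = 4.25 − 5 = -0.75.

-0.75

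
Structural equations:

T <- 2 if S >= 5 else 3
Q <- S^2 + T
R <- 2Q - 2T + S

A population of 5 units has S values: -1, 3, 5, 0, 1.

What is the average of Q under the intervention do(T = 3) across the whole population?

10.2

Every unit gets T=3 under the intervention. Q values become 4, 12, 28, 3, 4; E[Q|do(T=3)] = 10.2.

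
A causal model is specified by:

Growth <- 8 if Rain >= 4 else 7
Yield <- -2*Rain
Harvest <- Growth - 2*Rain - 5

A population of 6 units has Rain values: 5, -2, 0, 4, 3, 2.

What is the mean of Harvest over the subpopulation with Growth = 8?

-6

E[Harvest|Growth=8] averages over only the 2 units with Growth=8 (Rain = 5, 4): Harvest = -7, -5, mean -6.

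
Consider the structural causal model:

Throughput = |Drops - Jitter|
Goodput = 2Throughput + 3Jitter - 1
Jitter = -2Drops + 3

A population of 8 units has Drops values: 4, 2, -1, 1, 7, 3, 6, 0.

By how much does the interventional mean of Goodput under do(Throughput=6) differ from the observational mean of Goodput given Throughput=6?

do(Throughput=6) breaks Throughput's dependence on Drops. With Throughput=6 fixed, Goodput across the units is -4, 8, 26, 14, -22, 2, -16, 20, mean 3.5.
Observing Throughput=6 restricts to units where Throughput's equation naturally yields 6: Drops ∈ {-1, 3}. In that subpopulation Goodput = 26, 2, mean 14.
Difference = 3.5 − 14 = -10.5.

-10.5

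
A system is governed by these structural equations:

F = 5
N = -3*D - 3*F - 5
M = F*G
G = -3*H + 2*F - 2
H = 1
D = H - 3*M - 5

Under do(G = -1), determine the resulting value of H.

Under do(G=-1), the mechanism G = -3*H + 2*F - 2 is discarded; G is fixed at -1.
H is not downstream of the intervention, so its value is determined by the original equations.

1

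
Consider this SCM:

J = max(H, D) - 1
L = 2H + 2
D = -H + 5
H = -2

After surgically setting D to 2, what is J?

1

The intervention breaks the incoming arrows to D: D = -H + 5 no longer applies, and D = 2.
J = max(H, D) - 1  [with H=-2, D=2]  = 1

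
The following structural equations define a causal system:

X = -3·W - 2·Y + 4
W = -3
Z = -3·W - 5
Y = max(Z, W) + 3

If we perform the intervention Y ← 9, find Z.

Under do(Y=9), the mechanism Y = max(Z, W) + 3 is discarded; Y is fixed at 9.
Since Z is not a descendant of the intervened variable, it is unaffected.
Z = -3·W - 5  [with W=-3]  = 4

4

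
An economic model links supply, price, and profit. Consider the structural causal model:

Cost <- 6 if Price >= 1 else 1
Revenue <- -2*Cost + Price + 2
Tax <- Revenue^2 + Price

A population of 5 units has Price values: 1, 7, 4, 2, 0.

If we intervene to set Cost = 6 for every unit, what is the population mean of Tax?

60.8

Under do(Cost=6), Cost's equation is replaced by Cost=6 for every unit. Per-unit Tax: 82, 16, 40, 66, 100. Mean = 60.8.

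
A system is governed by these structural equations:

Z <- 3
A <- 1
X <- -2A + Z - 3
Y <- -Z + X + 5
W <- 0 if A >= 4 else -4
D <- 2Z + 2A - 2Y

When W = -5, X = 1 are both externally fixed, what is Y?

3

Under do(W = -5, X = 1), each intervened variable's structural equation is replaced by its fixed value.
Y = -Z + X + 5  [with Z=3, X=1]  = 3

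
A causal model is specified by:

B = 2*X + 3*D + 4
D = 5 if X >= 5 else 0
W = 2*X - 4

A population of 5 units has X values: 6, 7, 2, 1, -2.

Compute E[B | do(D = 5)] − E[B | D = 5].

do(D=5) breaks D's dependence on X. With D=5 fixed, B across the units is 31, 33, 23, 21, 15, mean 24.6.
Conditioning on D=5 selects the 2 unit(s) with X ∈ {6, 7}. Their B values: 31, 33. Mean = 32.
Difference = 24.6 − 32 = -7.4.

-7.4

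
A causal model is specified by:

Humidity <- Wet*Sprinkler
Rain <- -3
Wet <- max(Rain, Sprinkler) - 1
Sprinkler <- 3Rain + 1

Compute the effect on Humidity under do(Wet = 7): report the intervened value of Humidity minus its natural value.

-88

The intervention breaks the incoming arrows to Wet: Wet <- max(Rain, Sprinkler) - 1 no longer applies, and Wet = 7.
Sprinkler = 3Rain + 1  [with Rain=-3]  = -8
Humidity = Wet*Sprinkler  [with Wet=7, Sprinkler=-8]  = -56
Without intervention: Sprinkler = 3Rain + 1  [with Rain=-3]  = -8; Wet = max(Rain, Sprinkler) - 1  [with Rain=-3, Sprinkler=-8]  = -4; Humidity = Wet*Sprinkler  [with Wet=-4, Sprinkler=-8]  = 32.
Change = -56 − 32 = -88.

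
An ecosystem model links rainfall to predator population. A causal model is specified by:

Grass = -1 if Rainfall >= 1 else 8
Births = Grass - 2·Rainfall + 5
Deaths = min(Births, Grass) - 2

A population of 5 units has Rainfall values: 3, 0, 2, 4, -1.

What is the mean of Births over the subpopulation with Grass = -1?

-2

Conditioning on Grass=-1 selects the 3 unit(s) with Rainfall ∈ {3, 2, 4}. Their Births values: -2, 0, -4. Mean = -2.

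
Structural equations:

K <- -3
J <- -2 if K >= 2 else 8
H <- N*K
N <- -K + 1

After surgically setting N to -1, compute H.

3

The intervention breaks the incoming arrows to N: N <- -K + 1 no longer applies, and N = -1.
H = N*K  [with N=-1, K=-3]  = 3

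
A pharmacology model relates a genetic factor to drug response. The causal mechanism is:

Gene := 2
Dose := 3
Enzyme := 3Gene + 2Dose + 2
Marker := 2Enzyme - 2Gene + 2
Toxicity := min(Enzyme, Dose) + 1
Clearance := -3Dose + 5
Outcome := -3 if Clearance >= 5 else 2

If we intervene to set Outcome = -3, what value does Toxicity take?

4

The intervention breaks the incoming arrows to Outcome: Outcome := -3 if Clearance >= 5 else 2 no longer applies, and Outcome = -3.
Toxicity is not downstream of the intervention, so its value is determined by the original equations.
Enzyme = 3Gene + 2Dose + 2  [with Gene=2, Dose=3]  = 14
Toxicity = min(Enzyme, Dose) + 1  [with Enzyme=14, Dose=3]  = 4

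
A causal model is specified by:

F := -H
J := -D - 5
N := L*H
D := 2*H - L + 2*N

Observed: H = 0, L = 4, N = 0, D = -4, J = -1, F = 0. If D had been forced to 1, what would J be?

-6

Intervening sets D = 1 and removes its equation (D := 2*H - L + 2*N).
J = -D - 5  [with D=1]  = -6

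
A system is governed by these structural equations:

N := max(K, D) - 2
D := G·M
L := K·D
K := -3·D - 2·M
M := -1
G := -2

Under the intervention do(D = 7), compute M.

Under do(D=7), the mechanism D := G·M is discarded; D is fixed at 7.
Since M is not a descendant of the intervened variable, it is unaffected.

-1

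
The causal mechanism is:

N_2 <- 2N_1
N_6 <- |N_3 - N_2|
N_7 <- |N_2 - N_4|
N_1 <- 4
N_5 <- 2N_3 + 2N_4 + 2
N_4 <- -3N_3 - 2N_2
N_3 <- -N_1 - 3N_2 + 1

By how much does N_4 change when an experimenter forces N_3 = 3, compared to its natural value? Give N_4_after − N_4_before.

-90

The intervention breaks the incoming arrows to N_3: N_3 <- -N_1 - 3N_2 + 1 no longer applies, and N_3 = 3.
N_2 = 2N_1  [with N_1=4]  = 8
N_4 = -3N_3 - 2N_2  [with N_3=3, N_2=8]  = -25
Without intervention: N_2 = 2N_1  [with N_1=4]  = 8; N_3 = -N_1 - 3N_2 + 1  [with N_1=4, N_2=8]  = -27; N_4 = -3N_3 - 2N_2  [with N_3=-27, N_2=8]  = 65.
Change = -25 − 65 = -90.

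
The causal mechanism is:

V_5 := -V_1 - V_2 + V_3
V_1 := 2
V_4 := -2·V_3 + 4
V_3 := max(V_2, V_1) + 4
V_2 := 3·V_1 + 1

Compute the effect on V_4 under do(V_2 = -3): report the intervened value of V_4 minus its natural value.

10

Under do(V_2=-3), the mechanism V_2 := 3·V_1 + 1 is discarded; V_2 is fixed at -3.
V_3 = max(V_2, V_1) + 4  [with V_2=-3, V_1=2]  = 6
V_4 = -2·V_3 + 4  [with V_3=6]  = -8
Without intervention: V_2 = 3·V_1 + 1  [with V_1=2]  = 7; V_3 = max(V_2, V_1) + 4  [with V_2=7, V_1=2]  = 11; V_4 = -2·V_3 + 4  [with V_3=11]  = -18.
Change = -8 − (-18) = 10.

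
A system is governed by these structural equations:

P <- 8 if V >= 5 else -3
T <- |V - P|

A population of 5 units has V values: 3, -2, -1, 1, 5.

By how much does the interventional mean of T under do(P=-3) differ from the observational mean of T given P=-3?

The intervention sets P=-3 in all 5 units regardless of V. Recomputing T per unit gives 6, 1, 2, 4, 8; average 4.2.
Conditioning on P=-3 selects the 4 unit(s) with V ∈ {3, -2, -1, 1}. Their T values: 6, 1, 2, 4. Mean = 3.25.
Difference = 4.2 − 3.25 = 0.95.

0.95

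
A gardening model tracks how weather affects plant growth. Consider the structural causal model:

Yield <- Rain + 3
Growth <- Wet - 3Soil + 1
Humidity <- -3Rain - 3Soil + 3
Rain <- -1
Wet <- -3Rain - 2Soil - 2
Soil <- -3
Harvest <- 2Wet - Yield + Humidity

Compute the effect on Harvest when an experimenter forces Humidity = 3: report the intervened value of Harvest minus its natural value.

Under do(Humidity=3), the mechanism Humidity <- -3Rain - 3Soil + 3 is discarded; Humidity is fixed at 3.
Wet = -3Rain - 2Soil - 2  [with Rain=-1, Soil=-3]  = 7
Yield = Rain + 3  [with Rain=-1]  = 2
Harvest = 2Wet - Yield + Humidity  [with Wet=7, Yield=2, Humidity=3]  = 15
Without intervention: Wet = -3Rain - 2Soil - 2  [with Rain=-1, Soil=-3]  = 7; Humidity = -3Rain - 3Soil + 3  [with Rain=-1, Soil=-3]  = 15; Yield = Rain + 3  [with Rain=-1]  = 2; Harvest = 2Wet - Yield + Humidity  [with Wet=7, Yield=2, Humidity=15]  = 27.
Change = 15 − 27 = -12.

-12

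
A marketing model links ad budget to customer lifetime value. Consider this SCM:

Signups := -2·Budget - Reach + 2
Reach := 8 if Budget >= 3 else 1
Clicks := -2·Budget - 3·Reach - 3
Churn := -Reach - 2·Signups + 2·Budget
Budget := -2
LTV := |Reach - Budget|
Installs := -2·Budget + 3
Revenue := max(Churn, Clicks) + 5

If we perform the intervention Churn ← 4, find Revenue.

Intervening sets Churn = 4 and removes its equation (Churn := -Reach - 2·Signups + 2·Budget).
Reach = 8 if Budget >= 3 else 1  [with Budget=-2]  = 1
Clicks = -2·Budget - 3·Reach - 3  [with Budget=-2, Reach=1]  = -2
Revenue = max(Churn, Clicks) + 5  [with Churn=4, Clicks=-2]  = 9

9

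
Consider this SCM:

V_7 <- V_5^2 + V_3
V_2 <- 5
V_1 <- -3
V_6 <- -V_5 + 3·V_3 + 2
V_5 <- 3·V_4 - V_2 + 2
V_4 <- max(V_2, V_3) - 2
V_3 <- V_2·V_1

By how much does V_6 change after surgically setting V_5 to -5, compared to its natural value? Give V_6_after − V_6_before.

The intervention breaks the incoming arrows to V_5: V_5 <- 3·V_4 - V_2 + 2 no longer applies, and V_5 = -5.
V_3 = V_2·V_1  [with V_2=5, V_1=-3]  = -15
V_6 = -V_5 + 3·V_3 + 2  [with V_5=-5, V_3=-15]  = -38
Without intervention: V_3 = V_2·V_1  [with V_2=5, V_1=-3]  = -15; V_4 = max(V_2, V_3) - 2  [with V_2=5, V_3=-15]  = 3; V_5 = 3·V_4 - V_2 + 2  [with V_4=3, V_2=5]  = 6; V_6 = -V_5 + 3·V_3 + 2  [with V_5=6, V_3=-15]  = -49.
Change = -38 − (-49) = 11.

11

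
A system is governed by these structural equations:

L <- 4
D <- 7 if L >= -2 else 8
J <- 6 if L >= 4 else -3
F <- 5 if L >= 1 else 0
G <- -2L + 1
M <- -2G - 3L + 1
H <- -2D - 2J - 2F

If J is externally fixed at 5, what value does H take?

The intervention breaks the incoming arrows to J: J <- 6 if L >= 4 else -3 no longer applies, and J = 5.
D = 7 if L >= -2 else 8  [with L=4]  = 7
F = 5 if L >= 1 else 0  [with L=4]  = 5
H = -2D - 2J - 2F  [with D=7, J=5, F=5]  = -34

-34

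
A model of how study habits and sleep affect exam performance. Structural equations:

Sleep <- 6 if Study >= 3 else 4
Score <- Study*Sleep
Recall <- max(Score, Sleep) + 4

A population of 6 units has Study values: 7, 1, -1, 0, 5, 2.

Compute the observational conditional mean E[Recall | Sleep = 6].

Observing Sleep=6 restricts to units where Sleep's equation naturally yields 6: Study ∈ {7, 5}. In that subpopulation Recall = 46, 34, mean 40.

40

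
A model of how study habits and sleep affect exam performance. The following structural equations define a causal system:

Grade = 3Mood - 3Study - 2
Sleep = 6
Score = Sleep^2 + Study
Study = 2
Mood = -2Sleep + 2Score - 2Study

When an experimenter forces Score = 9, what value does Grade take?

do(Score=9) replaces the equation Score = Sleep^2 + Study with the constant Score = 9.
Mood = -2Sleep + 2Score - 2Study  [with Sleep=6, Score=9, Study=2]  = 2
Grade = 3Mood - 3Study - 2  [with Mood=2, Study=2]  = -2

-2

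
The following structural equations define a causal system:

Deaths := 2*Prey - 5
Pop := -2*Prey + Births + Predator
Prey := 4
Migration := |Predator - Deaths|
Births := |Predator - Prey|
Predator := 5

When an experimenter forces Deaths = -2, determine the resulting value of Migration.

Intervening sets Deaths = -2 and removes its equation (Deaths := 2*Prey - 5).
Migration = |Predator - Deaths|  [with Predator=5, Deaths=-2]  = 7

7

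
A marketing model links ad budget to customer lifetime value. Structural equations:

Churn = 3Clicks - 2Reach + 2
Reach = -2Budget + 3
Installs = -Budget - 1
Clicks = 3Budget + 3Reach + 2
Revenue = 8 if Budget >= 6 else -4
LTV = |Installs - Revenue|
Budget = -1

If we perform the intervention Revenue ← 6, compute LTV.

Intervening sets Revenue = 6 and removes its equation (Revenue = 8 if Budget >= 6 else -4).
Installs = -Budget - 1  [with Budget=-1]  = 0
LTV = |Installs - Revenue|  [with Installs=0, Revenue=6]  = 6

6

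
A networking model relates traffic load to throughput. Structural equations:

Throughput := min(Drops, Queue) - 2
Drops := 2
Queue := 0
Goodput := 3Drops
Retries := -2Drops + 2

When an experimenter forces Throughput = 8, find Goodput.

Intervening sets Throughput = 8 and removes its equation (Throughput := min(Drops, Queue) - 2).
No directed path runs from Throughput to Goodput, so Goodput keeps its natural value.
Goodput = 3Drops  [with Drops=2]  = 6

6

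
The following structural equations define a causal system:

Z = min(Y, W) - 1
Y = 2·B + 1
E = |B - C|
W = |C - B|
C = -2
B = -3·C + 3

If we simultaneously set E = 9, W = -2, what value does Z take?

-3

The joint intervention fixes E = 9, W = -2, removing each variable's own equation.
B = -3·C + 3  [with C=-2]  = 9
Y = 2·B + 1  [with B=9]  = 19
Z = min(Y, W) - 1  [with Y=19, W=-2]  = -3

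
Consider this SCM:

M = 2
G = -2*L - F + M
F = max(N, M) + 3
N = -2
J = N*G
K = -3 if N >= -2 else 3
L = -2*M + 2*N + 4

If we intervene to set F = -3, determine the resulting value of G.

do(F=-3) replaces the equation F = max(N, M) + 3 with the constant F = -3.
L = -2*M + 2*N + 4  [with M=2, N=-2]  = -4
G = -2*L - F + M  [with L=-4, F=-3, M=2]  = 13

13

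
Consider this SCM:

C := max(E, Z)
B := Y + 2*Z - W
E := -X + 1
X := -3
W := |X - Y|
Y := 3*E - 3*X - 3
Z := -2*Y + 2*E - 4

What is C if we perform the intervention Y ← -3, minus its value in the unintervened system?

The intervention breaks the incoming arrows to Y: Y := 3*E - 3*X - 3 no longer applies, and Y = -3.
E = -X + 1  [with X=-3]  = 4
Z = -2*Y + 2*E - 4  [with Y=-3, E=4]  = 10
C = max(E, Z)  [with E=4, Z=10]  = 10
Without intervention: E = -X + 1  [with X=-3]  = 4; Y = 3*E - 3*X - 3  [with E=4, X=-3]  = 18; Z = -2*Y + 2*E - 4  [with Y=18, E=4]  = -32; C = max(E, Z)  [with E=4, Z=-32]  = 4.
Change = 10 − 4 = 6.

6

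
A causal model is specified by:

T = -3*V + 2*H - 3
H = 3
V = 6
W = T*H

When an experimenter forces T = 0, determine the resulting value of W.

0

The intervention breaks the incoming arrows to T: T = -3*V + 2*H - 3 no longer applies, and T = 0.
W = T*H  [with T=0, H=3]  = 0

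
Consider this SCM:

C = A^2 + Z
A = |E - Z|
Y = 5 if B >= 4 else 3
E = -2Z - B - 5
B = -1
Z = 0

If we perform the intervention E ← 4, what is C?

16

Under do(E=4), the mechanism E = -2Z - B - 5 is discarded; E is fixed at 4.
A = |E - Z|  [with E=4, Z=0]  = 4
C = A^2 + Z  [with A=4, Z=0]  = 16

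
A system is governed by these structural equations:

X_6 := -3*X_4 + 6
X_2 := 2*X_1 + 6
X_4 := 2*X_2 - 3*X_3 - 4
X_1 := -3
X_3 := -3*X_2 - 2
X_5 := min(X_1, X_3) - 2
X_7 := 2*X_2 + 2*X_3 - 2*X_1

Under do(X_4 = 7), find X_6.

-15

Under do(X_4=7), the mechanism X_4 := 2*X_2 - 3*X_3 - 4 is discarded; X_4 is fixed at 7.
X_6 = -3*X_4 + 6  [with X_4=7]  = -15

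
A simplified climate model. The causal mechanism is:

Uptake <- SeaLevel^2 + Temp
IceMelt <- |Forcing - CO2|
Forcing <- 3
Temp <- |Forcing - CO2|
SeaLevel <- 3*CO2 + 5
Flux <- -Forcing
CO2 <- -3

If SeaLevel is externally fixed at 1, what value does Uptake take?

Under do(SeaLevel=1), the mechanism SeaLevel <- 3*CO2 + 5 is discarded; SeaLevel is fixed at 1.
Temp = |Forcing - CO2|  [with Forcing=3, CO2=-3]  = 6
Uptake = SeaLevel^2 + Temp  [with SeaLevel=1, Temp=6]  = 7

7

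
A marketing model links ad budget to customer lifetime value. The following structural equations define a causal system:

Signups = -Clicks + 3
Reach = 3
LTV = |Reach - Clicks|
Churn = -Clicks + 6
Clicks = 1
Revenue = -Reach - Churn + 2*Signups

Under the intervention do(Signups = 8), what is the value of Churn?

The intervention breaks the incoming arrows to Signups: Signups = -Clicks + 3 no longer applies, and Signups = 8.
Churn is not downstream of the intervention, so its value is determined by the original equations.
Churn = -Clicks + 6  [with Clicks=1]  = 5

5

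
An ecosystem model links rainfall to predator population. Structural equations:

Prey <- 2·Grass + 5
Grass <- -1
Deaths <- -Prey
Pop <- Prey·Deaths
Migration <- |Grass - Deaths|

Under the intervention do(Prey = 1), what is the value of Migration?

Under do(Prey=1), the mechanism Prey <- 2·Grass + 5 is discarded; Prey is fixed at 1.
Deaths = -Prey  [with Prey=1]  = -1
Migration = |Grass - Deaths|  [with Grass=-1, Deaths=-1]  = 0

0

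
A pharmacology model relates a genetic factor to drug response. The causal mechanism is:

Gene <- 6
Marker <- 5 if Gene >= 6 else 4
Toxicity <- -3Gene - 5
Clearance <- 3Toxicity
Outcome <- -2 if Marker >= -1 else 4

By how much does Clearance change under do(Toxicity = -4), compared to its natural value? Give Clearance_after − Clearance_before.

The intervention breaks the incoming arrows to Toxicity: Toxicity <- -3Gene - 5 no longer applies, and Toxicity = -4.
Clearance = 3Toxicity  [with Toxicity=-4]  = -12
Without intervention: Toxicity = -3Gene - 5  [with Gene=6]  = -23; Clearance = 3Toxicity  [with Toxicity=-23]  = -69.
Change = -12 − (-69) = 57.

57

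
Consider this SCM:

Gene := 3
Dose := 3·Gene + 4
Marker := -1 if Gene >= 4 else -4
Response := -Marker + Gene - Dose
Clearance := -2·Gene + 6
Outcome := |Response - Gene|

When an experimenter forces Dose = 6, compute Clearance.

do(Dose=6) replaces the equation Dose := 3·Gene + 4 with the constant Dose = 6.
Since Clearance is not a descendant of the intervened variable, it is unaffected.
Clearance = -2·Gene + 6  [with Gene=3]  = 0

0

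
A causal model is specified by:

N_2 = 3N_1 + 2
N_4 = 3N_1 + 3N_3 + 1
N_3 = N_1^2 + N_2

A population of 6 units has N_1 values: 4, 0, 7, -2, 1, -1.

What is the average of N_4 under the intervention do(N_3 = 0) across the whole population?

Every unit gets N_3=0 under the intervention. N_4 values become 13, 1, 22, -5, 4, -2; E[N_4|do(N_3=0)] = 5.5.

5.5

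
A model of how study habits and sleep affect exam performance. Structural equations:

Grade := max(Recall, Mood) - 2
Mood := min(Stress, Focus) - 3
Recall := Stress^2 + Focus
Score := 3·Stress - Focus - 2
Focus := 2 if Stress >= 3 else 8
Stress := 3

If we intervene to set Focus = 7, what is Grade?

14

Under do(Focus=7), the mechanism Focus := 2 if Stress >= 3 else 8 is discarded; Focus is fixed at 7.
Mood = min(Stress, Focus) - 3  [with Stress=3, Focus=7]  = 0
Recall = Stress^2 + Focus  [with Stress=3, Focus=7]  = 16
Grade = max(Recall, Mood) - 2  [with Recall=16, Mood=0]  = 14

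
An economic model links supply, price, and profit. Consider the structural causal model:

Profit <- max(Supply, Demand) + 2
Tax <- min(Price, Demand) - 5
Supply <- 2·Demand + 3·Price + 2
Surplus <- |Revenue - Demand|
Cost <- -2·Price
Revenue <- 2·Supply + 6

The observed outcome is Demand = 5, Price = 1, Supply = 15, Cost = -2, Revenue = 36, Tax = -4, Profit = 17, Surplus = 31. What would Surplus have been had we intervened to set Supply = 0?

The intervention breaks the incoming arrows to Supply: Supply <- 2·Demand + 3·Price + 2 no longer applies, and Supply = 0.
Revenue = 2·Supply + 6  [with Supply=0]  = 6
Surplus = |Revenue - Demand|  [with Revenue=6, Demand=5]  = 1

1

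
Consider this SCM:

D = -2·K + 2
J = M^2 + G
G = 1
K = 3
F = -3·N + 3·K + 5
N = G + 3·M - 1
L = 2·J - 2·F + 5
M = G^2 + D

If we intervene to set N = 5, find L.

27

do(N=5) replaces the equation N = G + 3·M - 1 with the constant N = 5.
D = -2·K + 2  [with K=3]  = -4
M = G^2 + D  [with G=1, D=-4]  = -3
J = M^2 + G  [with M=-3, G=1]  = 10
F = -3·N + 3·K + 5  [with N=5, K=3]  = -1
L = 2·J - 2·F + 5  [with J=10, F=-1]  = 27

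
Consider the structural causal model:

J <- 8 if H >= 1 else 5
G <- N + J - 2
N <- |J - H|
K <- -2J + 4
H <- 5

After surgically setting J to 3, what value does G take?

do(J=3) replaces the equation J <- 8 if H >= 1 else 5 with the constant J = 3.
N = |J - H|  [with J=3, H=5]  = 2
G = N + J - 2  [with N=2, J=3]  = 3

3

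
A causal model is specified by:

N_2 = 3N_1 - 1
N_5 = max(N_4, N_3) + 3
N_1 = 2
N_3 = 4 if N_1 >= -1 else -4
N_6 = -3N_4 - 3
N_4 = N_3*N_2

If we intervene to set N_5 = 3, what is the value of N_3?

4

do(N_5=3) replaces the equation N_5 = max(N_4, N_3) + 3 with the constant N_5 = 3.
N_3 is not downstream of the intervention, so its value is determined by the original equations.
N_3 = 4 if N_1 >= -1 else -4  [with N_1=2]  = 4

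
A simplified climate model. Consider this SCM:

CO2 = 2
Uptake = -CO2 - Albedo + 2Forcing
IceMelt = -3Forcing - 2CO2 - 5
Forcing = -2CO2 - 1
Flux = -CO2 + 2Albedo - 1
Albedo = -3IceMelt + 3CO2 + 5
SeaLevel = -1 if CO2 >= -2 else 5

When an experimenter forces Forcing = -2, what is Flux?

Under do(Forcing=-2), the mechanism Forcing = -2CO2 - 1 is discarded; Forcing is fixed at -2.
IceMelt = -3Forcing - 2CO2 - 5  [with Forcing=-2, CO2=2]  = -3
Albedo = -3IceMelt + 3CO2 + 5  [with IceMelt=-3, CO2=2]  = 20
Flux = -CO2 + 2Albedo - 1  [with CO2=2, Albedo=20]  = 37

37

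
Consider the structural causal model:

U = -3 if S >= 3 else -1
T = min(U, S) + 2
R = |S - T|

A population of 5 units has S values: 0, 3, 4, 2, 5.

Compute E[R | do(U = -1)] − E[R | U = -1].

1.2

Every unit gets U=-1 under the intervention. R values become 1, 2, 3, 1, 4; E[R|do(U=-1)] = 2.2.
Observing U=-1 restricts to units where U's equation naturally yields -1: S ∈ {0, 2}. In that subpopulation R = 1, 1, mean 1.
Difference = 2.2 − 1 = 1.2.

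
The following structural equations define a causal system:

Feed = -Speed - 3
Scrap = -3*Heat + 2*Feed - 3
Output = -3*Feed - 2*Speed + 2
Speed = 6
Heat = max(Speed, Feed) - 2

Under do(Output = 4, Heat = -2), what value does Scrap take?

-15

Under do(Output = 4, Heat = -2), each intervened variable's structural equation is replaced by its fixed value.
Feed = -Speed - 3  [with Speed=6]  = -9
Scrap = -3*Heat + 2*Feed - 3  [with Heat=-2, Feed=-9]  = -15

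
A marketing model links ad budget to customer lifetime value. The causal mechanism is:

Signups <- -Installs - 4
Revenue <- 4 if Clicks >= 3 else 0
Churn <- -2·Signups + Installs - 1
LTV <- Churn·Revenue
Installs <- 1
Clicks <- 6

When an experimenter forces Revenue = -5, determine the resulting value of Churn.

The intervention breaks the incoming arrows to Revenue: Revenue <- 4 if Clicks >= 3 else 0 no longer applies, and Revenue = -5.
Since Churn is not a descendant of the intervened variable, it is unaffected.
Signups = -Installs - 4  [with Installs=1]  = -5
Churn = -2·Signups + Installs - 1  [with Signups=-5, Installs=1]  = 10

10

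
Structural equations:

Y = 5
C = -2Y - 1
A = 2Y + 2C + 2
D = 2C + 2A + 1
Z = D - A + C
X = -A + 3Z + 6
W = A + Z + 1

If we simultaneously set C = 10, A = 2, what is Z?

Under do(C = 10, A = 2), each intervened variable's structural equation is replaced by its fixed value.
D = 2C + 2A + 1  [with C=10, A=2]  = 25
Z = D - A + C  [with D=25, A=2, C=10]  = 33

33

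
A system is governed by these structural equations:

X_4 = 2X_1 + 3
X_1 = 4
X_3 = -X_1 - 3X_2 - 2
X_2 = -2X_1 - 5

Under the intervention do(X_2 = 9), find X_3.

The intervention breaks the incoming arrows to X_2: X_2 = -2X_1 - 5 no longer applies, and X_2 = 9.
X_3 = -X_1 - 3X_2 - 2  [with X_1=4, X_2=9]  = -33

-33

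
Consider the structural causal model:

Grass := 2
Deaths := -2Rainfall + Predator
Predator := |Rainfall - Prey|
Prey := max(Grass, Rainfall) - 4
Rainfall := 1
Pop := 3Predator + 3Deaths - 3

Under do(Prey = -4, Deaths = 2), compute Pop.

Setting Prey = -4, Deaths = 2 by intervention discards those variables' equations.
Predator = |Rainfall - Prey|  [with Rainfall=1, Prey=-4]  = 5
Pop = 3Predator + 3Deaths - 3  [with Predator=5, Deaths=2]  = 18

18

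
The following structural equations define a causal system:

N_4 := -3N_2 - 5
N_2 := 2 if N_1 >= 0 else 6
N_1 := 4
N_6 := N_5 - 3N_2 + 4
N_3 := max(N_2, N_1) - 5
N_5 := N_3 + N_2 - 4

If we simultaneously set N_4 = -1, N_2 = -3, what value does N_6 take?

The joint intervention fixes N_4 = -1, N_2 = -3, removing each variable's own equation.
N_3 = max(N_2, N_1) - 5  [with N_2=-3, N_1=4]  = -1
N_5 = N_3 + N_2 - 4  [with N_3=-1, N_2=-3]  = -8
N_6 = N_5 - 3N_2 + 4  [with N_5=-8, N_2=-3]  = 5

5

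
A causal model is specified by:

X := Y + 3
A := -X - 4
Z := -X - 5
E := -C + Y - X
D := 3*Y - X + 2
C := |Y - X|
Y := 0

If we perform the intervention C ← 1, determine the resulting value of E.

-4

The intervention breaks the incoming arrows to C: C := |Y - X| no longer applies, and C = 1.
X = Y + 3  [with Y=0]  = 3
E = -C + Y - X  [with C=1, Y=0, X=3]  = -4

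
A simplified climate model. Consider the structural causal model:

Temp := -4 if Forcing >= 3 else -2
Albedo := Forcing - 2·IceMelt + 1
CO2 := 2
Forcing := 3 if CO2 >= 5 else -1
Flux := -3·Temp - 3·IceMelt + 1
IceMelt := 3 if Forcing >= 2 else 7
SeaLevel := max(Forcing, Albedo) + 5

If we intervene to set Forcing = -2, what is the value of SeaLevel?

Under do(Forcing=-2), the mechanism Forcing := 3 if CO2 >= 5 else -1 is discarded; Forcing is fixed at -2.
IceMelt = 3 if Forcing >= 2 else 7  [with Forcing=-2]  = 7
Albedo = Forcing - 2·IceMelt + 1  [with Forcing=-2, IceMelt=7]  = -15
SeaLevel = max(Forcing, Albedo) + 5  [with Forcing=-2, Albedo=-15]  = 3

3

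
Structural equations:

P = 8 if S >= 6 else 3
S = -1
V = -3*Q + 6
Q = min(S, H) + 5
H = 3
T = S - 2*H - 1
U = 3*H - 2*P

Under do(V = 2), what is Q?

4

Intervening sets V = 2 and removes its equation (V = -3*Q + 6).
Q is not downstream of the intervention, so its value is determined by the original equations.
Q = min(S, H) + 5  [with S=-1, H=3]  = 4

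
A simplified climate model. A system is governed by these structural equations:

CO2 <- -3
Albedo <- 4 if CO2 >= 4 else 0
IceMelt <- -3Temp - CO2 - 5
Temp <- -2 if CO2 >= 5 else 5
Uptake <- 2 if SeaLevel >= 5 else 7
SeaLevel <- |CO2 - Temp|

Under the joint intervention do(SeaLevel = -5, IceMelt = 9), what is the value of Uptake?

7

The joint intervention fixes SeaLevel = -5, IceMelt = 9, removing each variable's own equation.
Uptake = 2 if SeaLevel >= 5 else 7  [with SeaLevel=-5]  = 7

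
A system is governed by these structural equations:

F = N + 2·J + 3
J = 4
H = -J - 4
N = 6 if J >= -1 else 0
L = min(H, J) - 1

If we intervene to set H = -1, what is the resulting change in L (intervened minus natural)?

Intervening sets H = -1 and removes its equation (H = -J - 4).
L = min(H, J) - 1  [with H=-1, J=4]  = -2
Without intervention: H = -J - 4  [with J=4]  = -8; L = min(H, J) - 1  [with H=-8, J=4]  = -9.
Change = -2 − (-9) = 7.

7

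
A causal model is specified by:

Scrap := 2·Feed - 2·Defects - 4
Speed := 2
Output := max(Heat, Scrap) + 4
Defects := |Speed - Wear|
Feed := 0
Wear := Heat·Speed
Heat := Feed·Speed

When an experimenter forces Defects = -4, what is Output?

Under do(Defects=-4), the mechanism Defects := |Speed - Wear| is discarded; Defects is fixed at -4.
Heat = Feed·Speed  [with Feed=0, Speed=2]  = 0
Scrap = 2·Feed - 2·Defects - 4  [with Feed=0, Defects=-4]  = 4
Output = max(Heat, Scrap) + 4  [with Heat=0, Scrap=4]  = 8

8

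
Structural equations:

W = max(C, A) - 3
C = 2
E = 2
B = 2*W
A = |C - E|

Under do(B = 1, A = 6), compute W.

3

Under do(B = 1, A = 6), each intervened variable's structural equation is replaced by its fixed value.
W = max(C, A) - 3  [with C=2, A=6]  = 3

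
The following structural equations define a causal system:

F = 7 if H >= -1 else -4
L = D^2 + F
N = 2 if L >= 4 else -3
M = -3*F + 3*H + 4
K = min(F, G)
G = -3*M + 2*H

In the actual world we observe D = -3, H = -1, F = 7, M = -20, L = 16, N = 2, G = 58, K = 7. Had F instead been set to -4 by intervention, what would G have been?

-41

The intervention breaks the incoming arrows to F: F = 7 if H >= -1 else -4 no longer applies, and F = -4.
M = -3*F + 3*H + 4  [with F=-4, H=-1]  = 13
G = -3*M + 2*H  [with M=13, H=-1]  = -41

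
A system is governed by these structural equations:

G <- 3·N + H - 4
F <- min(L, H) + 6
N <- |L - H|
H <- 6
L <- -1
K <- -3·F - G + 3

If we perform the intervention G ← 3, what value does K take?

-15

The intervention breaks the incoming arrows to G: G <- 3·N + H - 4 no longer applies, and G = 3.
F = min(L, H) + 6  [with L=-1, H=6]  = 5
K = -3·F - G + 3  [with F=5, G=3]  = -15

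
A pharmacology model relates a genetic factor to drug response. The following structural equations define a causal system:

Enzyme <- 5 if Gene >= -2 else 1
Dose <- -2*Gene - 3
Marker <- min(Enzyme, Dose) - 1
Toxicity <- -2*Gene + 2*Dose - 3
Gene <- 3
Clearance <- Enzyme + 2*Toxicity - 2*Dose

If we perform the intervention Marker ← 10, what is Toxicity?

-27

Intervening sets Marker = 10 and removes its equation (Marker <- min(Enzyme, Dose) - 1).
No directed path runs from Marker to Toxicity, so Toxicity keeps its natural value.
Dose = -2*Gene - 3  [with Gene=3]  = -9
Toxicity = -2*Gene + 2*Dose - 3  [with Gene=3, Dose=-9]  = -27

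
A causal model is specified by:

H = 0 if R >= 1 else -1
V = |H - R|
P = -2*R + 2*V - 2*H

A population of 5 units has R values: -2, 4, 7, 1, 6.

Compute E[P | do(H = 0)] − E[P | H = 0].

Every unit gets H=0 under the intervention. P values become 8, 0, 0, 0, 0; E[P|do(H=0)] = 1.6.
E[P|H=0] averages over only the 4 units with H=0 (R = 4, 7, 1, 6): P = 0, 0, 0, 0, mean 0.
Difference = 1.6 − 0 = 1.6.

1.6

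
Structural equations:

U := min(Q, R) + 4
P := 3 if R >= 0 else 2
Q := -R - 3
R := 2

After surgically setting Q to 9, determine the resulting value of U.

The intervention breaks the incoming arrows to Q: Q := -R - 3 no longer applies, and Q = 9.
U = min(Q, R) + 4  [with Q=9, R=2]  = 6

6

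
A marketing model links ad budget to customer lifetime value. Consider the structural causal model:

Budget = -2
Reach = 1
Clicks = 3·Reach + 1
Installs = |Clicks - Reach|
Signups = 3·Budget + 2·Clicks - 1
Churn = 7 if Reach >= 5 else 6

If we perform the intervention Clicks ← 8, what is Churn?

The intervention breaks the incoming arrows to Clicks: Clicks = 3·Reach + 1 no longer applies, and Clicks = 8.
No directed path runs from Clicks to Churn, so Churn keeps its natural value.
Churn = 7 if Reach >= 5 else 6  [with Reach=1]  = 6

6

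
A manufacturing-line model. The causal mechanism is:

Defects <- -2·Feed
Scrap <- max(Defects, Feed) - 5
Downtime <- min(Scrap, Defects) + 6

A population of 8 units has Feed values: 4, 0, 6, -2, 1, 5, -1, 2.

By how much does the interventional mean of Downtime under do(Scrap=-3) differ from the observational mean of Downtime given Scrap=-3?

do(Scrap=-3) breaks Scrap's dependence on Feed. With Scrap=-3 fixed, Downtime across the units is -2, 3, -6, 3, 3, -4, 3, 2, mean 0.25.
Observing Scrap=-3 restricts to units where Scrap's equation naturally yields -3: Feed ∈ {-1, 2}. In that subpopulation Downtime = 3, 2, mean 2.5.
Difference = 0.25 − 2.5 = -2.25.

-2.25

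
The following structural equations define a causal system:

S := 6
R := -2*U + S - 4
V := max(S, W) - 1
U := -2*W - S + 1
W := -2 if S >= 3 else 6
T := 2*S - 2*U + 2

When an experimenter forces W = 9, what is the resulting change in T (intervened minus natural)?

44

do(W=9) replaces the equation W := -2 if S >= 3 else 6 with the constant W = 9.
U = -2*W - S + 1  [with W=9, S=6]  = -23
T = 2*S - 2*U + 2  [with S=6, U=-23]  = 60
Without intervention: W = -2 if S >= 3 else 6  [with S=6]  = -2; U = -2*W - S + 1  [with W=-2, S=6]  = -1; T = 2*S - 2*U + 2  [with S=6, U=-1]  = 16.
Change = 60 − 16 = 44.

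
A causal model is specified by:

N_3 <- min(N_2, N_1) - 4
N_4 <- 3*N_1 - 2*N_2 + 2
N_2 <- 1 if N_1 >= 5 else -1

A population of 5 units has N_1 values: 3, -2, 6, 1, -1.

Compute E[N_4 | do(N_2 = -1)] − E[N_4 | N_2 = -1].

3.45

do(N_2=-1) breaks N_2's dependence on N_1. With N_2=-1 fixed, N_4 across the units is 13, -2, 22, 7, 1, mean 8.2.
Observing N_2=-1 restricts to units where N_2's equation naturally yields -1: N_1 ∈ {3, -2, 1, -1}. In that subpopulation N_4 = 13, -2, 7, 1, mean 4.75.
Difference = 8.2 − 4.75 = 3.45.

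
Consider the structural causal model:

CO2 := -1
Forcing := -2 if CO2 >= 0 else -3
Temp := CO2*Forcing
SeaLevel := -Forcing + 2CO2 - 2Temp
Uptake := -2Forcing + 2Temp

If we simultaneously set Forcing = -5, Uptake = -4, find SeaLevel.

-7

The joint intervention fixes Forcing = -5, Uptake = -4, removing each variable's own equation.
Temp = CO2*Forcing  [with CO2=-1, Forcing=-5]  = 5
SeaLevel = -Forcing + 2CO2 - 2Temp  [with Forcing=-5, CO2=-1, Temp=5]  = -7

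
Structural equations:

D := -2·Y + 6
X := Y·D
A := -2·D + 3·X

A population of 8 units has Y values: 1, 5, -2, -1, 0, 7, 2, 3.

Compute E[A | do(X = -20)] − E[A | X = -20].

1.5

Under do(X=-20), X's equation is replaced by X=-20 for every unit. Per-unit A: -68, -52, -80, -76, -72, -44, -64, -60. Mean = -64.5.
Observing X=-20 restricts to units where X's equation naturally yields -20: Y ∈ {5, -2}. In that subpopulation A = -52, -80, mean -66.
Difference = -64.5 − (-66) = 1.5.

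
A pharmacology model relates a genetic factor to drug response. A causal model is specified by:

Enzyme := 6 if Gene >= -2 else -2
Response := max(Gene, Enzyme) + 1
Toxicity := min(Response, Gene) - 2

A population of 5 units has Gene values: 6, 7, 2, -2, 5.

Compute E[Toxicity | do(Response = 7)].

1.6

The intervention sets Response=7 in all 5 units regardless of Gene. Recomputing Toxicity per unit gives 4, 5, 0, -4, 3; average 1.6.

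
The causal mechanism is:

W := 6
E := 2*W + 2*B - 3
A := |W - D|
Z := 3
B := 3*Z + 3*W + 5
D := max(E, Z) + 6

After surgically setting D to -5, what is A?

The intervention breaks the incoming arrows to D: D := max(E, Z) + 6 no longer applies, and D = -5.
A = |W - D|  [with W=6, D=-5]  = 11

11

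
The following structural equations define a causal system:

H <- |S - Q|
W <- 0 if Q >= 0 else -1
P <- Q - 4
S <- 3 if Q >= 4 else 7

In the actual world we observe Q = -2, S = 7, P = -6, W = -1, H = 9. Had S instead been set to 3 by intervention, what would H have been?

do(S=3) replaces the equation S <- 3 if Q >= 4 else 7 with the constant S = 3.
H = |S - Q|  [with S=3, Q=-2]  = 5

5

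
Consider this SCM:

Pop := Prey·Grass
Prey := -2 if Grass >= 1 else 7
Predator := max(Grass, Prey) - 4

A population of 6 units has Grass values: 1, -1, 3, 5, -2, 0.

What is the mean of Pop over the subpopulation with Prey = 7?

-7

E[Pop|Prey=7] averages over only the 3 units with Prey=7 (Grass = -1, -2, 0): Pop = -7, -14, 0, mean -7.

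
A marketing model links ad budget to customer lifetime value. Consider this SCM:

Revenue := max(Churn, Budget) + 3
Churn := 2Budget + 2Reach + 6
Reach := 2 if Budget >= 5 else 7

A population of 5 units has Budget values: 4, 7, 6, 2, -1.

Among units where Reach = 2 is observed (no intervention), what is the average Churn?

23

E[Churn|Reach=2] averages over only the 2 units with Reach=2 (Budget = 7, 6): Churn = 24, 22, mean 23.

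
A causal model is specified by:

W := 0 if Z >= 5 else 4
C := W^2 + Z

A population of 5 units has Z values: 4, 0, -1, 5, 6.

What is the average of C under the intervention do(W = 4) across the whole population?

18.8

do(W=4) breaks W's dependence on Z. With W=4 fixed, C across the units is 20, 16, 15, 21, 22, mean 18.8.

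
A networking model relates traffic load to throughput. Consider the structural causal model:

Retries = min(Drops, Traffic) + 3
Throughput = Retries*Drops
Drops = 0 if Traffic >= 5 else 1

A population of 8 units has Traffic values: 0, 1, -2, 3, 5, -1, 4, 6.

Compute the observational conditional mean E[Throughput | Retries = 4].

4

Observing Retries=4 restricts to units where Retries's equation naturally yields 4: Traffic ∈ {1, 3, 4}. In that subpopulation Throughput = 4, 4, 4, mean 4.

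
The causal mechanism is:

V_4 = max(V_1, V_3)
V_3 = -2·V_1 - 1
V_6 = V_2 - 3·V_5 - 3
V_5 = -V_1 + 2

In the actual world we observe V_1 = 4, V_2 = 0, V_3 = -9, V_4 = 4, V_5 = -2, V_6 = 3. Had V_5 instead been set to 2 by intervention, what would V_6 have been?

-9

The intervention breaks the incoming arrows to V_5: V_5 = -V_1 + 2 no longer applies, and V_5 = 2.
V_6 = V_2 - 3·V_5 - 3  [with V_2=0, V_5=2]  = -9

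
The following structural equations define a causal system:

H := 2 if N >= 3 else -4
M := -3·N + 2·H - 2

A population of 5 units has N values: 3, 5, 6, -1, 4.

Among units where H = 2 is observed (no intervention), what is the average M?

Conditioning on H=2 selects the 4 unit(s) with N ∈ {3, 5, 6, 4}. Their M values: -7, -13, -16, -10. Mean = -11.5.

-11.5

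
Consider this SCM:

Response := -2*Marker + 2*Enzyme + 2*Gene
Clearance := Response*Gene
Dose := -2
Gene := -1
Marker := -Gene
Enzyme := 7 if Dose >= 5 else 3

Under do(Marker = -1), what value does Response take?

Intervening sets Marker = -1 and removes its equation (Marker := -Gene).
Enzyme = 7 if Dose >= 5 else 3  [with Dose=-2]  = 3
Response = -2*Marker + 2*Enzyme + 2*Gene  [with Marker=-1, Enzyme=3, Gene=-1]  = 6

6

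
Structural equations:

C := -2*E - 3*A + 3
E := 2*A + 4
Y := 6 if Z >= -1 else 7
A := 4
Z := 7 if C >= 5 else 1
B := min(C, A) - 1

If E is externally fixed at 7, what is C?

-23

The intervention breaks the incoming arrows to E: E := 2*A + 4 no longer applies, and E = 7.
C = -2*E - 3*A + 3  [with E=7, A=4]  = -23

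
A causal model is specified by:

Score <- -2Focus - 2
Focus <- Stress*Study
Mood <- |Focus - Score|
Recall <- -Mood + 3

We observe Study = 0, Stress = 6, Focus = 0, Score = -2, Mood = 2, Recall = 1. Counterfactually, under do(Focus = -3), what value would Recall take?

-4

The intervention breaks the incoming arrows to Focus: Focus <- Stress*Study no longer applies, and Focus = -3.
Score = -2Focus - 2  [with Focus=-3]  = 4
Mood = |Focus - Score|  [with Focus=-3, Score=4]  = 7
Recall = -Mood + 3  [with Mood=7]  = -4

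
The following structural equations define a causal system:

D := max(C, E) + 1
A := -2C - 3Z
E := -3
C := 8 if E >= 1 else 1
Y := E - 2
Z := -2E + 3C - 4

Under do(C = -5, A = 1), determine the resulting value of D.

Under do(C = -5, A = 1), each intervened variable's structural equation is replaced by its fixed value.
D = max(C, E) + 1  [with C=-5, E=-3]  = -2

-2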